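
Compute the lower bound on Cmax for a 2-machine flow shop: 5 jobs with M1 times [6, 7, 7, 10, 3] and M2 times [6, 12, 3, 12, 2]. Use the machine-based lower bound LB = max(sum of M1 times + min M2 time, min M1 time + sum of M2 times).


LB1 = sum(M1 times) + min(M2 times) = 33 + 2 = 35
LB2 = min(M1 times) + sum(M2 times) = 3 + 35 = 38
Lower bound = max(LB1, LB2) = max(35, 38) = 38

38


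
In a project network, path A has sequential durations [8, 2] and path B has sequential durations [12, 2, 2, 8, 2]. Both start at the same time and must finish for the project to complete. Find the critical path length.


Path A total = 8 + 2 = 10
Path B total = 12 + 2 + 2 + 8 + 2 = 26
Critical path = longest path = max(10, 26) = 26

26


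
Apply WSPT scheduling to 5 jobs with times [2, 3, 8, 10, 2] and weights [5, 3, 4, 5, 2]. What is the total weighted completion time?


Compute p/w ratios and sort ascending (WSPT): [(2, 5), (3, 3), (2, 2), (8, 4), (10, 5)]
Compute weighted completion times:
  Job (p=2,w=5): C=2, w*C=5*2=10
  Job (p=3,w=3): C=5, w*C=3*5=15
  Job (p=2,w=2): C=7, w*C=2*7=14
  Job (p=8,w=4): C=15, w*C=4*15=60
  Job (p=10,w=5): C=25, w*C=5*25=125
Total weighted completion time = 224

224


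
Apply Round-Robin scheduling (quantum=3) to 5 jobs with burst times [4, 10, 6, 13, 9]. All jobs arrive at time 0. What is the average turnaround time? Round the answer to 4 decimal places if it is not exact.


Time quantum = 3
Execution trace:
  J1 runs 3 units, time = 3
  J2 runs 3 units, time = 6
  J3 runs 3 units, time = 9
  J4 runs 3 units, time = 12
  J5 runs 3 units, time = 15
  J1 runs 1 units, time = 16
  J2 runs 3 units, time = 19
  J3 runs 3 units, time = 22
  J4 runs 3 units, time = 25
  J5 runs 3 units, time = 28
  J2 runs 3 units, time = 31
  J4 runs 3 units, time = 34
  J5 runs 3 units, time = 37
  J2 runs 1 units, time = 38
  J4 runs 3 units, time = 41
  J4 runs 1 units, time = 42
Finish times: [16, 38, 22, 42, 37]
Average turnaround = 155/5 = 31.0

31.0


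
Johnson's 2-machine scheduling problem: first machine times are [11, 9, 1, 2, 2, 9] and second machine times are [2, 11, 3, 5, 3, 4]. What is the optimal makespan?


Apply Johnson's rule:
  Group 1 (a <= b): [(3, 1, 3), (4, 2, 5), (5, 2, 3), (2, 9, 11)]
  Group 2 (a > b): [(6, 9, 4), (1, 11, 2)]
Optimal job order: [3, 4, 5, 2, 6, 1]
Schedule:
  Job 3: M1 done at 1, M2 done at 4
  Job 4: M1 done at 3, M2 done at 9
  Job 5: M1 done at 5, M2 done at 12
  Job 2: M1 done at 14, M2 done at 25
  Job 6: M1 done at 23, M2 done at 29
  Job 1: M1 done at 34, M2 done at 36
Makespan = 36

36


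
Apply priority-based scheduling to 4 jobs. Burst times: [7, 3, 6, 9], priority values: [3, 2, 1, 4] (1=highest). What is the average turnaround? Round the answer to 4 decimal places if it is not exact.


Sort by priority (ascending = highest first):
Order: [(1, 6), (2, 3), (3, 7), (4, 9)]
Completion times:
  Priority 1, burst=6, C=6
  Priority 2, burst=3, C=9
  Priority 3, burst=7, C=16
  Priority 4, burst=9, C=25
Average turnaround = 56/4 = 14.0

14.0


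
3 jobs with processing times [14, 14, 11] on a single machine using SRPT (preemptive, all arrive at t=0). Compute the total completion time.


Since all jobs arrive at t=0, SRPT equals SPT ordering.
SPT order: [11, 14, 14]
Completion times:
  Job 1: p=11, C=11
  Job 2: p=14, C=25
  Job 3: p=14, C=39
Total completion time = 11 + 25 + 39 = 75

75


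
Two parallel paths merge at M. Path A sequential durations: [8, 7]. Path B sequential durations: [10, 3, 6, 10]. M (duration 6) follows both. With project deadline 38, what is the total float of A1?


Forward pass: ES(A1) = sum of predecessors on chain A = 0
EF = ES + duration = 0 + 8 = 8
Backward pass: LF(M) = deadline = 38; LS(M) = 38 - 6 = 32
LF(A1) = LS(M) - sum(successors on chain A) = 32 - 7 = 25
LS = LF - duration = 25 - 8 = 17
Total float = LS - ES = 17 - 0 = 17

17


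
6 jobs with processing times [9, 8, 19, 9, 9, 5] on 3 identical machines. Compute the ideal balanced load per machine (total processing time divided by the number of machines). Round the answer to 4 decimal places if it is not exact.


Total processing time = 9 + 8 + 19 + 9 + 9 + 5 = 59
Number of machines = 3
Ideal balanced load = 59 / 3 = 19.6667

19.6667


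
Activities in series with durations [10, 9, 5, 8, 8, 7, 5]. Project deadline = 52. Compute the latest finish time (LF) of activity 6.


LF(activity 6) = deadline - sum of successor durations
Successors: activities 7 through 7 with durations [5]
Sum of successor durations = 5
LF = 52 - 5 = 47

47


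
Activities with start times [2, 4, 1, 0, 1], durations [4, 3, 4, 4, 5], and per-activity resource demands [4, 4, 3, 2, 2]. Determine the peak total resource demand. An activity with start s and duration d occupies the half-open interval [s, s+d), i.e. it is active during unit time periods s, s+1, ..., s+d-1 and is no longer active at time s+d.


Each activity i is active on [start_i, start_i + duration_i).
Compute total resource usage per time slot:
  t=0: active resources = [2], total = 2
  t=1: active resources = [3, 2, 2], total = 7
  t=2: active resources = [4, 3, 2, 2], total = 11
  t=3: active resources = [4, 3, 2, 2], total = 11
  t=4: active resources = [4, 4, 3, 2], total = 13
  t=5: active resources = [4, 4, 2], total = 10
  t=6: active resources = [4], total = 4
Peak resource demand = 13

13


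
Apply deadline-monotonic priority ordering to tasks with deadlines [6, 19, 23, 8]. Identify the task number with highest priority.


Sort tasks by relative deadline (ascending):
  Task 1: deadline = 6
  Task 4: deadline = 8
  Task 2: deadline = 19
  Task 3: deadline = 23
Priority order (highest first): [1, 4, 2, 3]
Highest priority task = 1

1


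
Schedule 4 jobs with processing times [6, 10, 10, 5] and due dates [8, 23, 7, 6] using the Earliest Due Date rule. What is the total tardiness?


Sort by due date (EDD order): [(5, 6), (10, 7), (6, 8), (10, 23)]
Compute completion times and tardiness:
  Job 1: p=5, d=6, C=5, tardiness=max(0,5-6)=0
  Job 2: p=10, d=7, C=15, tardiness=max(0,15-7)=8
  Job 3: p=6, d=8, C=21, tardiness=max(0,21-8)=13
  Job 4: p=10, d=23, C=31, tardiness=max(0,31-23)=8
Total tardiness = 29

29


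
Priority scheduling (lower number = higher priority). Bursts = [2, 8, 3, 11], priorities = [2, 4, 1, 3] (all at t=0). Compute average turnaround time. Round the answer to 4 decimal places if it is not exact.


Sort by priority (ascending = highest first):
Order: [(1, 3), (2, 2), (3, 11), (4, 8)]
Completion times:
  Priority 1, burst=3, C=3
  Priority 2, burst=2, C=5
  Priority 3, burst=11, C=16
  Priority 4, burst=8, C=24
Average turnaround = 48/4 = 12.0

12.0


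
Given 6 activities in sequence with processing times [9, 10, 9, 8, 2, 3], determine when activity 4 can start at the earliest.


Activity 4 starts after activities 1 through 3 complete.
Predecessor durations: [9, 10, 9]
ES = 9 + 10 + 9 = 28

28


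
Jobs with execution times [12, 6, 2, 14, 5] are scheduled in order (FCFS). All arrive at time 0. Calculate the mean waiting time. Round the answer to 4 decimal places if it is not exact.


FCFS order (as given): [12, 6, 2, 14, 5]
Waiting times:
  Job 1: wait = 0
  Job 2: wait = 12
  Job 3: wait = 18
  Job 4: wait = 20
  Job 5: wait = 34
Sum of waiting times = 84
Average waiting time = 84/5 = 16.8

16.8


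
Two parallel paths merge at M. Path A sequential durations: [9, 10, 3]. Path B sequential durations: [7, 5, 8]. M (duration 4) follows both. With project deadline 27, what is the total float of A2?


Forward pass: ES(A2) = sum of predecessors on chain A = 9
EF = ES + duration = 9 + 10 = 19
Backward pass: LF(M) = deadline = 27; LS(M) = 27 - 4 = 23
LF(A2) = LS(M) - sum(successors on chain A) = 23 - 3 = 20
LS = LF - duration = 20 - 10 = 10
Total float = LS - ES = 10 - 9 = 1

1


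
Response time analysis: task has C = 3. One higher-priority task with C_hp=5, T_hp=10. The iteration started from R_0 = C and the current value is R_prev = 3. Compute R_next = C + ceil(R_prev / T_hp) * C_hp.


R_next = C + ceil(R_prev / T_hp) * C_hp
ceil(3 / 10) = ceil(0.3) = 1
Interference = 1 * 5 = 5
R_next = 3 + 5 = 8

8


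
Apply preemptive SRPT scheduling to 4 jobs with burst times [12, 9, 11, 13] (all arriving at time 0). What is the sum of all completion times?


Since all jobs arrive at t=0, SRPT equals SPT ordering.
SPT order: [9, 11, 12, 13]
Completion times:
  Job 1: p=9, C=9
  Job 2: p=11, C=20
  Job 3: p=12, C=32
  Job 4: p=13, C=45
Total completion time = 9 + 20 + 32 + 45 = 106

106


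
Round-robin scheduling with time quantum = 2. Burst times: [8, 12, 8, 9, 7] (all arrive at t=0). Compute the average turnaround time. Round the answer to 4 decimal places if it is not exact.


Time quantum = 2
Execution trace:
  J1 runs 2 units, time = 2
  J2 runs 2 units, time = 4
  J3 runs 2 units, time = 6
  J4 runs 2 units, time = 8
  J5 runs 2 units, time = 10
  J1 runs 2 units, time = 12
  J2 runs 2 units, time = 14
  J3 runs 2 units, time = 16
  J4 runs 2 units, time = 18
  J5 runs 2 units, time = 20
  J1 runs 2 units, time = 22
  J2 runs 2 units, time = 24
  J3 runs 2 units, time = 26
  J4 runs 2 units, time = 28
  J5 runs 2 units, time = 30
  J1 runs 2 units, time = 32
  J2 runs 2 units, time = 34
  J3 runs 2 units, time = 36
  J4 runs 2 units, time = 38
  J5 runs 1 units, time = 39
  J2 runs 2 units, time = 41
  J4 runs 1 units, time = 42
  J2 runs 2 units, time = 44
Finish times: [32, 44, 36, 42, 39]
Average turnaround = 193/5 = 38.6

38.6


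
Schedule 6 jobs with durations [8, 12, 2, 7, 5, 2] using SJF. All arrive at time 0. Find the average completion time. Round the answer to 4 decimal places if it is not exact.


SJF order (ascending): [2, 2, 5, 7, 8, 12]
Completion times:
  Job 1: burst=2, C=2
  Job 2: burst=2, C=4
  Job 3: burst=5, C=9
  Job 4: burst=7, C=16
  Job 5: burst=8, C=24
  Job 6: burst=12, C=36
Average completion = 91/6 = 15.1667

15.1667


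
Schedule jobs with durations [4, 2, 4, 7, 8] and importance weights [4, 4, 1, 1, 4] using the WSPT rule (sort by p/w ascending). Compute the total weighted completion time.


Compute p/w ratios and sort ascending (WSPT): [(2, 4), (4, 4), (8, 4), (4, 1), (7, 1)]
Compute weighted completion times:
  Job (p=2,w=4): C=2, w*C=4*2=8
  Job (p=4,w=4): C=6, w*C=4*6=24
  Job (p=8,w=4): C=14, w*C=4*14=56
  Job (p=4,w=1): C=18, w*C=1*18=18
  Job (p=7,w=1): C=25, w*C=1*25=25
Total weighted completion time = 131

131


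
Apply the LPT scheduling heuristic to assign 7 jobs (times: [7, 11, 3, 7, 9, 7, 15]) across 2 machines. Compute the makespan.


Sort jobs in decreasing order (LPT): [15, 11, 9, 7, 7, 7, 3]
Assign each job to the least loaded machine:
  Machine 1: jobs [15, 7, 7], load = 29
  Machine 2: jobs [11, 9, 7, 3], load = 30
Makespan = max load = 30

30


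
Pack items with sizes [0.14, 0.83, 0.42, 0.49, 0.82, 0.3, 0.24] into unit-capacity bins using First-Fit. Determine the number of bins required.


Place items sequentially using First-Fit:
  Item 0.14 -> new Bin 1
  Item 0.83 -> Bin 1 (now 0.97)
  Item 0.42 -> new Bin 2
  Item 0.49 -> Bin 2 (now 0.91)
  Item 0.82 -> new Bin 3
  Item 0.3 -> new Bin 4
  Item 0.24 -> Bin 4 (now 0.54)
Total bins used = 4

4


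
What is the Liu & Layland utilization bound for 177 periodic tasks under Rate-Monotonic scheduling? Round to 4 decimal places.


Compute 2^(1/177) = 1.0039237636
Subtract 1: 1.0039237636 - 1 = 0.0039237636
Multiply by n: 177 * 0.0039237636 = 0.6945061572
Round to 4 dp: 0.6945

0.6945


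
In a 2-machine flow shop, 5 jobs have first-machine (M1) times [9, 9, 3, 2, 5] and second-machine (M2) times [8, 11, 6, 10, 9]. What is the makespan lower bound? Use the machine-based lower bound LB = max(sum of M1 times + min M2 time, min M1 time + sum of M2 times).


LB1 = sum(M1 times) + min(M2 times) = 28 + 6 = 34
LB2 = min(M1 times) + sum(M2 times) = 2 + 44 = 46
Lower bound = max(LB1, LB2) = max(34, 46) = 46

46


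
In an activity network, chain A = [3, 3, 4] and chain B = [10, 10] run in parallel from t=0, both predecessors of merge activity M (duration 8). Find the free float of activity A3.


ES(A3) = sum of predecessors on chain A = 6
EF(A3) = ES + duration = 6 + 4 = 10
Successor of A3 is M. ES(M) = max(sum(A), sum(B)) = max(10, 20) = 20
Free float = ES(successor) - EF(current) = 20 - 10 = 10

10


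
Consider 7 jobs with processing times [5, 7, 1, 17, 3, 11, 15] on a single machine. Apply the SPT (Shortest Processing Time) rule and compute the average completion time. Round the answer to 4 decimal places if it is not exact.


Sort jobs by processing time (SPT order): [1, 3, 5, 7, 11, 15, 17]
Compute completion times sequentially:
  Job 1: processing = 1, completes at 1
  Job 2: processing = 3, completes at 4
  Job 3: processing = 5, completes at 9
  Job 4: processing = 7, completes at 16
  Job 5: processing = 11, completes at 27
  Job 6: processing = 15, completes at 42
  Job 7: processing = 17, completes at 59
Sum of completion times = 158
Average completion time = 158/7 = 22.5714

22.5714


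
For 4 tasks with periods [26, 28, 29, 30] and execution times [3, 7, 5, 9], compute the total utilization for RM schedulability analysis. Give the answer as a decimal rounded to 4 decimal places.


Compute individual utilizations (exact fractions):
  Task 1: C/T = 3/26 (approx. 0.1154)
  Task 2: C/T = 7/28 = 1/4 (approx. 0.25)
  Task 3: C/T = 5/29 (approx. 0.1724)
  Task 4: C/T = 9/30 = 3/10 (approx. 0.3)
Total utilization U = 3/26 + 1/4 + 5/29 + 3/10 = 6317/7540
Rounded to 4 decimal places: U = 0.8378
RM (Liu & Layland) bound for 4 tasks = 0.756828; compare with U = 6317/7540 (approx. 0.837798)
bound < U <= 1, so the RM sufficient condition is not met (inconclusive; an exact test such as response-time analysis is needed).

0.8378


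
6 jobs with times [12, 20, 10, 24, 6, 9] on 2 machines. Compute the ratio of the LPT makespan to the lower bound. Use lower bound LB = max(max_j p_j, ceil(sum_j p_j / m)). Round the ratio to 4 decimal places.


LPT order: [24, 20, 12, 10, 9, 6]
Machine loads after assignment: [40, 41]
LPT makespan = 41
Lower bound = max(max_job, ceil(total/2)) = max(24, 41) = 41
Ratio = 41 / 41 = 1.0

1.0


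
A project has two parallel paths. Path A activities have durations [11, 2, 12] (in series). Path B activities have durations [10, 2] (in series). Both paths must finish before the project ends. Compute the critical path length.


Path A total = 11 + 2 + 12 = 25
Path B total = 10 + 2 = 12
Critical path = longest path = max(25, 12) = 25

25


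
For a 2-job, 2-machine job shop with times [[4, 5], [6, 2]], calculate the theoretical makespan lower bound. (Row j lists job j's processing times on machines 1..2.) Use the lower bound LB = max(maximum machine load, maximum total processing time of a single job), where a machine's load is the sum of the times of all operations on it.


Machine loads:
  Machine 1: 4 + 6 = 10
  Machine 2: 5 + 2 = 7
Max machine load = 10
Job totals:
  Job 1: 9
  Job 2: 8
Max job total = 9
Lower bound = max(10, 9) = 10

10


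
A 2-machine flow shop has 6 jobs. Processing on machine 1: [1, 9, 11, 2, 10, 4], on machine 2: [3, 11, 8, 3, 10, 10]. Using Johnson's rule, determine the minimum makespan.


Apply Johnson's rule:
  Group 1 (a <= b): [(1, 1, 3), (4, 2, 3), (6, 4, 10), (2, 9, 11), (5, 10, 10)]
  Group 2 (a > b): [(3, 11, 8)]
Optimal job order: [1, 4, 6, 2, 5, 3]
Schedule:
  Job 1: M1 done at 1, M2 done at 4
  Job 4: M1 done at 3, M2 done at 7
  Job 6: M1 done at 7, M2 done at 17
  Job 2: M1 done at 16, M2 done at 28
  Job 5: M1 done at 26, M2 done at 38
  Job 3: M1 done at 37, M2 done at 46
Makespan = 46

46


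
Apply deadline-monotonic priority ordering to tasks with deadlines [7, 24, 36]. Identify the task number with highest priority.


Sort tasks by relative deadline (ascending):
  Task 1: deadline = 7
  Task 2: deadline = 24
  Task 3: deadline = 36
Priority order (highest first): [1, 2, 3]
Highest priority task = 1

1


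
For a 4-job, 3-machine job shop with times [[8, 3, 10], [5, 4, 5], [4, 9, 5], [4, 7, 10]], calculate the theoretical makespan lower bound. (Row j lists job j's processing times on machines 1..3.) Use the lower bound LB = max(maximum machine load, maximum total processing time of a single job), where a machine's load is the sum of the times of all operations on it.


Machine loads:
  Machine 1: 8 + 5 + 4 + 4 = 21
  Machine 2: 3 + 4 + 9 + 7 = 23
  Machine 3: 10 + 5 + 5 + 10 = 30
Max machine load = 30
Job totals:
  Job 1: 21
  Job 2: 14
  Job 3: 18
  Job 4: 21
Max job total = 21
Lower bound = max(30, 21) = 30

30


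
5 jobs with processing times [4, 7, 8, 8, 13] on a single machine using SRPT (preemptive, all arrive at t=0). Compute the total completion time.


Since all jobs arrive at t=0, SRPT equals SPT ordering.
SPT order: [4, 7, 8, 8, 13]
Completion times:
  Job 1: p=4, C=4
  Job 2: p=7, C=11
  Job 3: p=8, C=19
  Job 4: p=8, C=27
  Job 5: p=13, C=40
Total completion time = 4 + 11 + 19 + 27 + 40 = 101

101


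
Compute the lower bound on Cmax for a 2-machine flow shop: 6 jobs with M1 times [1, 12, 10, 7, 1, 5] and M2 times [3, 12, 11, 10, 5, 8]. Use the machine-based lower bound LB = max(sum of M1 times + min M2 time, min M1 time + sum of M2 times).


LB1 = sum(M1 times) + min(M2 times) = 36 + 3 = 39
LB2 = min(M1 times) + sum(M2 times) = 1 + 49 = 50
Lower bound = max(LB1, LB2) = max(39, 50) = 50

50


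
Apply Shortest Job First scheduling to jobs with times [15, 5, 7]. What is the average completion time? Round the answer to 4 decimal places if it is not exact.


SJF order (ascending): [5, 7, 15]
Completion times:
  Job 1: burst=5, C=5
  Job 2: burst=7, C=12
  Job 3: burst=15, C=27
Average completion = 44/3 = 14.6667

14.6667


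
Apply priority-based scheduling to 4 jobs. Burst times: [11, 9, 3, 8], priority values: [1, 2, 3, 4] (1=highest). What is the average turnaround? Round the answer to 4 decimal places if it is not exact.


Sort by priority (ascending = highest first):
Order: [(1, 11), (2, 9), (3, 3), (4, 8)]
Completion times:
  Priority 1, burst=11, C=11
  Priority 2, burst=9, C=20
  Priority 3, burst=3, C=23
  Priority 4, burst=8, C=31
Average turnaround = 85/4 = 21.25

21.25


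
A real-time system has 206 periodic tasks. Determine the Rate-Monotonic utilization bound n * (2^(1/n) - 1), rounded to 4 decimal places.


Compute 2^(1/206) = 1.0033704594
Subtract 1: 1.0033704594 - 1 = 0.0033704594
Multiply by n: 206 * 0.0033704594 = 0.6943146364
Round to 4 dp: 0.6943

0.6943


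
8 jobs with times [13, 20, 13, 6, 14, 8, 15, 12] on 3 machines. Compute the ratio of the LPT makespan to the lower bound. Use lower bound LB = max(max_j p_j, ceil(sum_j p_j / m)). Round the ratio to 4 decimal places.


LPT order: [20, 15, 14, 13, 13, 12, 8, 6]
Machine loads after assignment: [32, 34, 35]
LPT makespan = 35
Lower bound = max(max_job, ceil(total/3)) = max(20, 34) = 34
Ratio = 35 / 34 = 1.0294

1.0294


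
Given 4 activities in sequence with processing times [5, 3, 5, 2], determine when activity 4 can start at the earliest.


Activity 4 starts after activities 1 through 3 complete.
Predecessor durations: [5, 3, 5]
ES = 5 + 3 + 5 = 13

13


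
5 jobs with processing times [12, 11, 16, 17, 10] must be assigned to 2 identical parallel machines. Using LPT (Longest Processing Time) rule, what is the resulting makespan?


Sort jobs in decreasing order (LPT): [17, 16, 12, 11, 10]
Assign each job to the least loaded machine:
  Machine 1: jobs [17, 11, 10], load = 38
  Machine 2: jobs [16, 12], load = 28
Makespan = max load = 38

38


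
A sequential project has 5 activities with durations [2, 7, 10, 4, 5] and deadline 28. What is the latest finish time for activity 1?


LF(activity 1) = deadline - sum of successor durations
Successors: activities 2 through 5 with durations [7, 10, 4, 5]
Sum of successor durations = 26
LF = 28 - 26 = 2

2


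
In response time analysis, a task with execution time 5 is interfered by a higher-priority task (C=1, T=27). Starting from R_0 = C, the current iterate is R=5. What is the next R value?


R_next = C + ceil(R_prev / T_hp) * C_hp
ceil(5 / 27) = ceil(0.1852) = 1
Interference = 1 * 1 = 1
R_next = 5 + 1 = 6

6


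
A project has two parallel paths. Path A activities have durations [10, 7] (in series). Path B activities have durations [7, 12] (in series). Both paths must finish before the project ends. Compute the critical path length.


Path A total = 10 + 7 = 17
Path B total = 7 + 12 = 19
Critical path = longest path = max(17, 19) = 19

19


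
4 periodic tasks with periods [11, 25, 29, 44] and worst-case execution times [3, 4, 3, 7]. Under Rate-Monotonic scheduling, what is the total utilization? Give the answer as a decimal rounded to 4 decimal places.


Compute individual utilizations (exact fractions):
  Task 1: C/T = 3/11 (approx. 0.2727)
  Task 2: C/T = 4/25 (approx. 0.16)
  Task 3: C/T = 3/29 (approx. 0.1034)
  Task 4: C/T = 7/44 (approx. 0.1591)
Total utilization U = 3/11 + 4/25 + 3/29 + 7/44 = 22179/31900
Rounded to 4 decimal places: U = 0.6953
RM (Liu & Layland) bound for 4 tasks = 0.756828; compare with U = 22179/31900 (approx. 0.695266)
U <= bound, so schedulable by RM sufficient condition.

0.6953


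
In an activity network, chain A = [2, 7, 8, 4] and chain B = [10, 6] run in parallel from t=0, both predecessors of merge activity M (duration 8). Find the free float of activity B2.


ES(B2) = sum of predecessors on chain B = 10
EF(B2) = ES + duration = 10 + 6 = 16
Successor of B2 is M. ES(M) = max(sum(A), sum(B)) = max(21, 16) = 21
Free float = ES(successor) - EF(current) = 21 - 16 = 5

5


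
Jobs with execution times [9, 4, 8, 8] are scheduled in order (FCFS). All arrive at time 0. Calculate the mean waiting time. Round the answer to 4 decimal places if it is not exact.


FCFS order (as given): [9, 4, 8, 8]
Waiting times:
  Job 1: wait = 0
  Job 2: wait = 9
  Job 3: wait = 13
  Job 4: wait = 21
Sum of waiting times = 43
Average waiting time = 43/4 = 10.75

10.75


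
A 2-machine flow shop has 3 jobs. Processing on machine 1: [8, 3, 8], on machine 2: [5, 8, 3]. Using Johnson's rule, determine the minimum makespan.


Apply Johnson's rule:
  Group 1 (a <= b): [(2, 3, 8)]
  Group 2 (a > b): [(1, 8, 5), (3, 8, 3)]
Optimal job order: [2, 1, 3]
Schedule:
  Job 2: M1 done at 3, M2 done at 11
  Job 1: M1 done at 11, M2 done at 16
  Job 3: M1 done at 19, M2 done at 22
Makespan = 22

22


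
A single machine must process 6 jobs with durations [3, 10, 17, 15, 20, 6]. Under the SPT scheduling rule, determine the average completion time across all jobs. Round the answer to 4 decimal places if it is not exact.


Sort jobs by processing time (SPT order): [3, 6, 10, 15, 17, 20]
Compute completion times sequentially:
  Job 1: processing = 3, completes at 3
  Job 2: processing = 6, completes at 9
  Job 3: processing = 10, completes at 19
  Job 4: processing = 15, completes at 34
  Job 5: processing = 17, completes at 51
  Job 6: processing = 20, completes at 71
Sum of completion times = 187
Average completion time = 187/6 = 31.1667

31.1667


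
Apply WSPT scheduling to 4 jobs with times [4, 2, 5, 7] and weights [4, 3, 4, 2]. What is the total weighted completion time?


Compute p/w ratios and sort ascending (WSPT): [(2, 3), (4, 4), (5, 4), (7, 2)]
Compute weighted completion times:
  Job (p=2,w=3): C=2, w*C=3*2=6
  Job (p=4,w=4): C=6, w*C=4*6=24
  Job (p=5,w=4): C=11, w*C=4*11=44
  Job (p=7,w=2): C=18, w*C=2*18=36
Total weighted completion time = 110

110


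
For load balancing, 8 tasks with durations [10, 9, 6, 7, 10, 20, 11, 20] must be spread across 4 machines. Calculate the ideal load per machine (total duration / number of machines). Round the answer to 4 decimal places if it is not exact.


Total processing time = 10 + 9 + 6 + 7 + 10 + 20 + 11 + 20 = 93
Number of machines = 4
Ideal balanced load = 93 / 4 = 23.25

23.25


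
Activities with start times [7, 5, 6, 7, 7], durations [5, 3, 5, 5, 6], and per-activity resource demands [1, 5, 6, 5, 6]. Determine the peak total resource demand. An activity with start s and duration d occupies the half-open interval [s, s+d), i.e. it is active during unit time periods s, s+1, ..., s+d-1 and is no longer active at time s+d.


Each activity i is active on [start_i, start_i + duration_i).
Compute total resource usage per time slot:
  t=0: active resources = [], total = 0
  t=1: active resources = [], total = 0
  t=2: active resources = [], total = 0
  t=3: active resources = [], total = 0
  t=4: active resources = [], total = 0
  t=5: active resources = [5], total = 5
  t=6: active resources = [5, 6], total = 11
  t=7: active resources = [1, 5, 6, 5, 6], total = 23
  t=8: active resources = [1, 6, 5, 6], total = 18
  t=9: active resources = [1, 6, 5, 6], total = 18
  t=10: active resources = [1, 6, 5, 6], total = 18
  t=11: active resources = [1, 5, 6], total = 12
  t=12: active resources = [6], total = 6
Peak resource demand = 23

23


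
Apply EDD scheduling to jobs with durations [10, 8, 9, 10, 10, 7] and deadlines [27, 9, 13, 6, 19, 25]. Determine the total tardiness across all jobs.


Sort by due date (EDD order): [(10, 6), (8, 9), (9, 13), (10, 19), (7, 25), (10, 27)]
Compute completion times and tardiness:
  Job 1: p=10, d=6, C=10, tardiness=max(0,10-6)=4
  Job 2: p=8, d=9, C=18, tardiness=max(0,18-9)=9
  Job 3: p=9, d=13, C=27, tardiness=max(0,27-13)=14
  Job 4: p=10, d=19, C=37, tardiness=max(0,37-19)=18
  Job 5: p=7, d=25, C=44, tardiness=max(0,44-25)=19
  Job 6: p=10, d=27, C=54, tardiness=max(0,54-27)=27
Total tardiness = 91

91


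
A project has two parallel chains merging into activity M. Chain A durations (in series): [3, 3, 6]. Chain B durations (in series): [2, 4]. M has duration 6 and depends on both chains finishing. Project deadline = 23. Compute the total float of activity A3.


Forward pass: ES(A3) = sum of predecessors on chain A = 6
EF = ES + duration = 6 + 6 = 12
Backward pass: LF(M) = deadline = 23; LS(M) = 23 - 6 = 17
LF(A3) = LS(M) - sum(successors on chain A) = 17 - 0 = 17
LS = LF - duration = 17 - 6 = 11
Total float = LS - ES = 11 - 6 = 5

5


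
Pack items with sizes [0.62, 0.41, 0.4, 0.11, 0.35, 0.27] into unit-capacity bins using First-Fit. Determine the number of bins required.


Place items sequentially using First-Fit:
  Item 0.62 -> new Bin 1
  Item 0.41 -> new Bin 2
  Item 0.4 -> Bin 2 (now 0.81)
  Item 0.11 -> Bin 1 (now 0.73)
  Item 0.35 -> new Bin 3
  Item 0.27 -> Bin 1 (now 1.0)
Total bins used = 3

3


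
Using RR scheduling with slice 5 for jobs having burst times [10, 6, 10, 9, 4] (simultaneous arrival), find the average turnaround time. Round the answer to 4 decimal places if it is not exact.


Time quantum = 5
Execution trace:
  J1 runs 5 units, time = 5
  J2 runs 5 units, time = 10
  J3 runs 5 units, time = 15
  J4 runs 5 units, time = 20
  J5 runs 4 units, time = 24
  J1 runs 5 units, time = 29
  J2 runs 1 units, time = 30
  J3 runs 5 units, time = 35
  J4 runs 4 units, time = 39
Finish times: [29, 30, 35, 39, 24]
Average turnaround = 157/5 = 31.4

31.4


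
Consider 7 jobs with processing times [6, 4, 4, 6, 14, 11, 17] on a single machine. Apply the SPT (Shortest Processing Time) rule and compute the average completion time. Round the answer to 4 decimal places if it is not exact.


Sort jobs by processing time (SPT order): [4, 4, 6, 6, 11, 14, 17]
Compute completion times sequentially:
  Job 1: processing = 4, completes at 4
  Job 2: processing = 4, completes at 8
  Job 3: processing = 6, completes at 14
  Job 4: processing = 6, completes at 20
  Job 5: processing = 11, completes at 31
  Job 6: processing = 14, completes at 45
  Job 7: processing = 17, completes at 62
Sum of completion times = 184
Average completion time = 184/7 = 26.2857

26.2857


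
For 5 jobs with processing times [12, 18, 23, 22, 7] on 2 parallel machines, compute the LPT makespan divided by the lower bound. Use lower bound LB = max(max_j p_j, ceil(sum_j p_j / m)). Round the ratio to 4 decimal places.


LPT order: [23, 22, 18, 12, 7]
Machine loads after assignment: [42, 40]
LPT makespan = 42
Lower bound = max(max_job, ceil(total/2)) = max(23, 41) = 41
Ratio = 42 / 41 = 1.0244

1.0244


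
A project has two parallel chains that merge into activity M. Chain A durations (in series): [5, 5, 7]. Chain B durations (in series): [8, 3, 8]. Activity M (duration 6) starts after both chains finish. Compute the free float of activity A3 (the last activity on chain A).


ES(A3) = sum of predecessors on chain A = 10
EF(A3) = ES + duration = 10 + 7 = 17
Successor of A3 is M. ES(M) = max(sum(A), sum(B)) = max(17, 19) = 19
Free float = ES(successor) - EF(current) = 19 - 17 = 2

2


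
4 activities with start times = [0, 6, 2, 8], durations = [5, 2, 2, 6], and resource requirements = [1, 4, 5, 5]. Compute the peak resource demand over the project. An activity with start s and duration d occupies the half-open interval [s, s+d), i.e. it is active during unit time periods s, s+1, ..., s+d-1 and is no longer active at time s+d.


Each activity i is active on [start_i, start_i + duration_i).
Compute total resource usage per time slot:
  t=0: active resources = [1], total = 1
  t=1: active resources = [1], total = 1
  t=2: active resources = [1, 5], total = 6
  t=3: active resources = [1, 5], total = 6
  t=4: active resources = [1], total = 1
  t=5: active resources = [], total = 0
  t=6: active resources = [4], total = 4
  t=7: active resources = [4], total = 4
  t=8: active resources = [5], total = 5
  t=9: active resources = [5], total = 5
  t=10: active resources = [5], total = 5
  t=11: active resources = [5], total = 5
  t=12: active resources = [5], total = 5
  t=13: active resources = [5], total = 5
Peak resource demand = 6

6


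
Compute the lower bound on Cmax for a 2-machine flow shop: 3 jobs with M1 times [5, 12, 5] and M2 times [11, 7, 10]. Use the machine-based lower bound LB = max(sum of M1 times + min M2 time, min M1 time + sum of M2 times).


LB1 = sum(M1 times) + min(M2 times) = 22 + 7 = 29
LB2 = min(M1 times) + sum(M2 times) = 5 + 28 = 33
Lower bound = max(LB1, LB2) = max(29, 33) = 33

33


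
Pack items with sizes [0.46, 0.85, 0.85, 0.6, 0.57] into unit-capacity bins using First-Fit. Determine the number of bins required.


Place items sequentially using First-Fit:
  Item 0.46 -> new Bin 1
  Item 0.85 -> new Bin 2
  Item 0.85 -> new Bin 3
  Item 0.6 -> new Bin 4
  Item 0.57 -> new Bin 5
Total bins used = 5

5


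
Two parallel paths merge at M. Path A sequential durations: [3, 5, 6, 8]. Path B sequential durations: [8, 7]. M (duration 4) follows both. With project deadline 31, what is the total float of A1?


Forward pass: ES(A1) = sum of predecessors on chain A = 0
EF = ES + duration = 0 + 3 = 3
Backward pass: LF(M) = deadline = 31; LS(M) = 31 - 4 = 27
LF(A1) = LS(M) - sum(successors on chain A) = 27 - 19 = 8
LS = LF - duration = 8 - 3 = 5
Total float = LS - ES = 5 - 0 = 5

5


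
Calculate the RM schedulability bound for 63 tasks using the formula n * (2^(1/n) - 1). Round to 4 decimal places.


Compute 2^(1/63) = 1.0110630845
Subtract 1: 1.0110630845 - 1 = 0.0110630845
Multiply by n: 63 * 0.0110630845 = 0.6969743235
Round to 4 dp: 0.6970

0.6970


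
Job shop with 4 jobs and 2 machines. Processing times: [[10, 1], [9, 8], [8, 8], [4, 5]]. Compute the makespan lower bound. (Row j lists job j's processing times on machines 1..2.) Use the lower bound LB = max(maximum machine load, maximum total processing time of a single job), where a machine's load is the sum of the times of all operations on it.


Machine loads:
  Machine 1: 10 + 9 + 8 + 4 = 31
  Machine 2: 1 + 8 + 8 + 5 = 22
Max machine load = 31
Job totals:
  Job 1: 11
  Job 2: 17
  Job 3: 16
  Job 4: 9
Max job total = 17
Lower bound = max(31, 17) = 31

31


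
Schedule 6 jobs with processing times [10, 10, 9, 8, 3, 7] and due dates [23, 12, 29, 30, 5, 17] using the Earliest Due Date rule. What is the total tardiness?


Sort by due date (EDD order): [(3, 5), (10, 12), (7, 17), (10, 23), (9, 29), (8, 30)]
Compute completion times and tardiness:
  Job 1: p=3, d=5, C=3, tardiness=max(0,3-5)=0
  Job 2: p=10, d=12, C=13, tardiness=max(0,13-12)=1
  Job 3: p=7, d=17, C=20, tardiness=max(0,20-17)=3
  Job 4: p=10, d=23, C=30, tardiness=max(0,30-23)=7
  Job 5: p=9, d=29, C=39, tardiness=max(0,39-29)=10
  Job 6: p=8, d=30, C=47, tardiness=max(0,47-30)=17
Total tardiness = 38

38


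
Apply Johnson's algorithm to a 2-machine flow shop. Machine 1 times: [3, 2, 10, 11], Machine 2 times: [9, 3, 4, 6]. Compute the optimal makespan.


Apply Johnson's rule:
  Group 1 (a <= b): [(2, 2, 3), (1, 3, 9)]
  Group 2 (a > b): [(4, 11, 6), (3, 10, 4)]
Optimal job order: [2, 1, 4, 3]
Schedule:
  Job 2: M1 done at 2, M2 done at 5
  Job 1: M1 done at 5, M2 done at 14
  Job 4: M1 done at 16, M2 done at 22
  Job 3: M1 done at 26, M2 done at 30
Makespan = 30

30


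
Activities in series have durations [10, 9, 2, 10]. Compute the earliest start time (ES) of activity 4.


Activity 4 starts after activities 1 through 3 complete.
Predecessor durations: [10, 9, 2]
ES = 10 + 9 + 2 = 21

21


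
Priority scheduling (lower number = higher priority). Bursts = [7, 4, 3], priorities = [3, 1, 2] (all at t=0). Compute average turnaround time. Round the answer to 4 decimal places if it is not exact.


Sort by priority (ascending = highest first):
Order: [(1, 4), (2, 3), (3, 7)]
Completion times:
  Priority 1, burst=4, C=4
  Priority 2, burst=3, C=7
  Priority 3, burst=7, C=14
Average turnaround = 25/3 = 8.3333

8.3333


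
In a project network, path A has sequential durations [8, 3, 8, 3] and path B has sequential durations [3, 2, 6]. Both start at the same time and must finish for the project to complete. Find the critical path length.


Path A total = 8 + 3 + 8 + 3 = 22
Path B total = 3 + 2 + 6 = 11
Critical path = longest path = max(22, 11) = 22

22


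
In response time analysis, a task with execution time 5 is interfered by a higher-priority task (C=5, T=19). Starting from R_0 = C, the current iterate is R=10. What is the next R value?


R_next = C + ceil(R_prev / T_hp) * C_hp
ceil(10 / 19) = ceil(0.5263) = 1
Interference = 1 * 5 = 5
R_next = 5 + 5 = 10
R_next = R_prev, so the iteration has converged (response time = 10).

10


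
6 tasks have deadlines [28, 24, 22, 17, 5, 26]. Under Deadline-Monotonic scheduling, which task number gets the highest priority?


Sort tasks by relative deadline (ascending):
  Task 5: deadline = 5
  Task 4: deadline = 17
  Task 3: deadline = 22
  Task 2: deadline = 24
  Task 6: deadline = 26
  Task 1: deadline = 28
Priority order (highest first): [5, 4, 3, 2, 6, 1]
Highest priority task = 5

5


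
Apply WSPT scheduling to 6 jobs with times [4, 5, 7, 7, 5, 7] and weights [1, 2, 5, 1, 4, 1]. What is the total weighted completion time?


Compute p/w ratios and sort ascending (WSPT): [(5, 4), (7, 5), (5, 2), (4, 1), (7, 1), (7, 1)]
Compute weighted completion times:
  Job (p=5,w=4): C=5, w*C=4*5=20
  Job (p=7,w=5): C=12, w*C=5*12=60
  Job (p=5,w=2): C=17, w*C=2*17=34
  Job (p=4,w=1): C=21, w*C=1*21=21
  Job (p=7,w=1): C=28, w*C=1*28=28
  Job (p=7,w=1): C=35, w*C=1*35=35
Total weighted completion time = 198

198


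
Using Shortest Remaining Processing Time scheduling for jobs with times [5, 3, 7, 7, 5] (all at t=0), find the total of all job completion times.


Since all jobs arrive at t=0, SRPT equals SPT ordering.
SPT order: [3, 5, 5, 7, 7]
Completion times:
  Job 1: p=3, C=3
  Job 2: p=5, C=8
  Job 3: p=5, C=13
  Job 4: p=7, C=20
  Job 5: p=7, C=27
Total completion time = 3 + 8 + 13 + 20 + 27 = 71

71


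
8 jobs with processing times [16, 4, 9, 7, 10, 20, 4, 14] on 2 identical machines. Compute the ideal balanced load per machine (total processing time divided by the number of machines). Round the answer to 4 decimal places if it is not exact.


Total processing time = 16 + 4 + 9 + 7 + 10 + 20 + 4 + 14 = 84
Number of machines = 2
Ideal balanced load = 84 / 2 = 42.0

42.0


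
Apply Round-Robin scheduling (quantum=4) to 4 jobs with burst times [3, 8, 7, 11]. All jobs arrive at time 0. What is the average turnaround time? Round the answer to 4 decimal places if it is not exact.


Time quantum = 4
Execution trace:
  J1 runs 3 units, time = 3
  J2 runs 4 units, time = 7
  J3 runs 4 units, time = 11
  J4 runs 4 units, time = 15
  J2 runs 4 units, time = 19
  J3 runs 3 units, time = 22
  J4 runs 4 units, time = 26
  J4 runs 3 units, time = 29
Finish times: [3, 19, 22, 29]
Average turnaround = 73/4 = 18.25

18.25


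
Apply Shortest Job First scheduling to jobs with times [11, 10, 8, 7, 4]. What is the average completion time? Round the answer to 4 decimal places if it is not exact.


SJF order (ascending): [4, 7, 8, 10, 11]
Completion times:
  Job 1: burst=4, C=4
  Job 2: burst=7, C=11
  Job 3: burst=8, C=19
  Job 4: burst=10, C=29
  Job 5: burst=11, C=40
Average completion = 103/5 = 20.6

20.6


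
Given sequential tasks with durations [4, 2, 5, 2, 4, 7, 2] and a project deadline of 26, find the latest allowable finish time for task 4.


LF(activity 4) = deadline - sum of successor durations
Successors: activities 5 through 7 with durations [4, 7, 2]
Sum of successor durations = 13
LF = 26 - 13 = 13

13


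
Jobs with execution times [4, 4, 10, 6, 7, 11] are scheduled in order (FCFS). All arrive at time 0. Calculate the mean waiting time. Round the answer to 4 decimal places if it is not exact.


FCFS order (as given): [4, 4, 10, 6, 7, 11]
Waiting times:
  Job 1: wait = 0
  Job 2: wait = 4
  Job 3: wait = 8
  Job 4: wait = 18
  Job 5: wait = 24
  Job 6: wait = 31
Sum of waiting times = 85
Average waiting time = 85/6 = 14.1667

14.1667


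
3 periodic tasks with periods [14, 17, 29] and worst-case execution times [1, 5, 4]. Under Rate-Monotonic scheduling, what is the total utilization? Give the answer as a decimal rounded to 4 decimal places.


Compute individual utilizations (exact fractions):
  Task 1: C/T = 1/14 (approx. 0.0714)
  Task 2: C/T = 5/17 (approx. 0.2941)
  Task 3: C/T = 4/29 (approx. 0.1379)
Total utilization U = 1/14 + 5/17 + 4/29 = 3475/6902
Rounded to 4 decimal places: U = 0.5035
RM (Liu & Layland) bound for 3 tasks = 0.779763; compare with U = 3475/6902 (approx. 0.503477)
U <= bound, so schedulable by RM sufficient condition.

0.5035


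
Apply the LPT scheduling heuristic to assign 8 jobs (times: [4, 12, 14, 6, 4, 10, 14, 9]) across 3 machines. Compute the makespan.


Sort jobs in decreasing order (LPT): [14, 14, 12, 10, 9, 6, 4, 4]
Assign each job to the least loaded machine:
  Machine 1: jobs [14, 9], load = 23
  Machine 2: jobs [14, 6, 4], load = 24
  Machine 3: jobs [12, 10, 4], load = 26
Makespan = max load = 26

26


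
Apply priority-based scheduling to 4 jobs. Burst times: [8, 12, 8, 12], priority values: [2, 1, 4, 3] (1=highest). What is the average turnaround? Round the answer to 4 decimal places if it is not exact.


Sort by priority (ascending = highest first):
Order: [(1, 12), (2, 8), (3, 12), (4, 8)]
Completion times:
  Priority 1, burst=12, C=12
  Priority 2, burst=8, C=20
  Priority 3, burst=12, C=32
  Priority 4, burst=8, C=40
Average turnaround = 104/4 = 26.0

26.0


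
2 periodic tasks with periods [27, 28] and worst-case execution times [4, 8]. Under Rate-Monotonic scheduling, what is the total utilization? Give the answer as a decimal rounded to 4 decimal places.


Compute individual utilizations (exact fractions):
  Task 1: C/T = 4/27 (approx. 0.1481)
  Task 2: C/T = 8/28 = 2/7 (approx. 0.2857)
Total utilization U = 4/27 + 2/7 = 82/189
Rounded to 4 decimal places: U = 0.4339
RM (Liu & Layland) bound for 2 tasks = 0.828427; compare with U = 82/189 (approx. 0.433862)
U <= bound, so schedulable by RM sufficient condition.

0.4339


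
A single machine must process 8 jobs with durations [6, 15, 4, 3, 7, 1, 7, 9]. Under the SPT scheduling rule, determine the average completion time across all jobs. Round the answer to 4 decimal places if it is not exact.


Sort jobs by processing time (SPT order): [1, 3, 4, 6, 7, 7, 9, 15]
Compute completion times sequentially:
  Job 1: processing = 1, completes at 1
  Job 2: processing = 3, completes at 4
  Job 3: processing = 4, completes at 8
  Job 4: processing = 6, completes at 14
  Job 5: processing = 7, completes at 21
  Job 6: processing = 7, completes at 28
  Job 7: processing = 9, completes at 37
  Job 8: processing = 15, completes at 52
Sum of completion times = 165
Average completion time = 165/8 = 20.625

20.625
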